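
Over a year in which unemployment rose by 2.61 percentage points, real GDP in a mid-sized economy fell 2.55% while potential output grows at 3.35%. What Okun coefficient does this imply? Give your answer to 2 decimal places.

Growth form: g_Y = g_Y* - β × Δu, so β = (g_Y* - g_Y)/Δu.
β = (3.35 + 2.55)/2.61 = 5.9/2.61 = 2.26.

β ≈ 2.26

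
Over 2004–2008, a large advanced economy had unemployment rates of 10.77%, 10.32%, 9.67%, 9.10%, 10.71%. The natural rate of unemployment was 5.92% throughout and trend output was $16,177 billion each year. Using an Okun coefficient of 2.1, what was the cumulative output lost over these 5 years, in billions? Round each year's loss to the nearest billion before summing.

Year 2004: gap = -2.1 × (10.77 - 5.92) = -10.185%, loss ≈ 16177 × 10.185/100 ≈ 1648.
Year 2005: gap = -2.1 × (10.32 - 5.92) = -9.24%, loss ≈ 16177 × 9.24/100 ≈ 1495.
Year 2006: gap = -2.1 × (9.67 - 5.92) = -7.875%, loss ≈ 16177 × 7.875/100 ≈ 1274.
Year 2007: gap = -2.1 × (9.1 - 5.92) = -6.678%, loss ≈ 16177 × 6.678/100 ≈ 1080.
Year 2008: gap = -2.1 × (10.71 - 5.92) = -10.059%, loss ≈ 16177 × 10.059/100 ≈ 1627.
Total lost output = 1648 + 1495 + 1274 + 1080 + 1627 = 7124 billion.

$7,124 billion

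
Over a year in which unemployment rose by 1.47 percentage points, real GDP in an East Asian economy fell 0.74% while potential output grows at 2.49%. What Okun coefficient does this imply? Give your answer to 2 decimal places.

β ≈ 2.20

Growth form: g_Y = g_Y* - β × Δu, so β = (g_Y* - g_Y)/Δu.
β = (2.49 + 0.74)/1.47 = 3.23/1.47 = 2.20.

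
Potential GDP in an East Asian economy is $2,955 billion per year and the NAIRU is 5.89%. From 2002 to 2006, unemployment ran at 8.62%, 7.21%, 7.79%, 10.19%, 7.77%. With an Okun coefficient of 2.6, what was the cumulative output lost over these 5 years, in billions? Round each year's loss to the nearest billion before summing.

$931 billion

Year 2002: gap = -2.6 × (8.62 - 5.89) = -7.098%, loss ≈ 2955 × 7.098/100 ≈ 210.
Year 2003: gap = -2.6 × (7.21 - 5.89) = -3.432%, loss ≈ 2955 × 3.432/100 ≈ 101.
Year 2004: gap = -2.6 × (7.79 - 5.89) = -4.94%, loss ≈ 2955 × 4.94/100 ≈ 146.
Year 2005: gap = -2.6 × (10.19 - 5.89) = -11.18%, loss ≈ 2955 × 11.18/100 ≈ 330.
Year 2006: gap = -2.6 × (7.77 - 5.89) = -4.888%, loss ≈ 2955 × 4.888/100 ≈ 144.
Total lost output = 210 + 101 + 146 + 330 + 144 = 931 billion.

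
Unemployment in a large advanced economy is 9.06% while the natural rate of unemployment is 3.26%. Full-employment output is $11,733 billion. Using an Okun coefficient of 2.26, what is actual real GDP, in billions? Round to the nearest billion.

Unemployment gap = 9.06 - 3.26 = 5.8 points, so the output gap is -2.26 × 5.8 = -13.108%.
Actual GDP = 11733 × (1 - 13.108/100) = 11733 × 0.86892 ≈ 10195 billion.

$10,195 billion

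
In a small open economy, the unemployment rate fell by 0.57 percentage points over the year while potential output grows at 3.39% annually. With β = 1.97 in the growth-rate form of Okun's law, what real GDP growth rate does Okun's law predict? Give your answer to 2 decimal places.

4.51%

Growth-rate Okun's law: g_Y = g_Y* - β × Δu.
g_Y = 3.39 - 1.97 × (-0.57) = 3.39 + 1.1229 = 4.5129%, i.e. 4.51% to 2 d.p.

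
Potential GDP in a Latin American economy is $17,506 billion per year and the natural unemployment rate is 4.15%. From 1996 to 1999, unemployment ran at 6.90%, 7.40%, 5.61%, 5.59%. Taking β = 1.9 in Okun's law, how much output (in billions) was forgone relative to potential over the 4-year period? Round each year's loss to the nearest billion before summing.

$2,961 billion

Year 1996: gap = -1.9 × (6.9 - 4.15) = -5.225%, loss ≈ 17506 × 5.225/100 ≈ 915.
Year 1997: gap = -1.9 × (7.4 - 4.15) = -6.175%, loss ≈ 17506 × 6.175/100 ≈ 1081.
Year 1998: gap = -1.9 × (5.61 - 4.15) = -2.774%, loss ≈ 17506 × 2.774/100 ≈ 486.
Year 1999: gap = -1.9 × (5.59 - 4.15) = -2.736%, loss ≈ 17506 × 2.736/100 ≈ 479.
Total lost output = 915 + 1081 + 486 + 479 = 2961 billion.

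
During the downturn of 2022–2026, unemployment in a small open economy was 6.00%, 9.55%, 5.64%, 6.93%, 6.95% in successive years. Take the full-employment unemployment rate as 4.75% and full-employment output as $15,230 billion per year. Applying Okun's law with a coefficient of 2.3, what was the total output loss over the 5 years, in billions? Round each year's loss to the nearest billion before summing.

Year 2022: gap = -2.3 × (6 - 4.75) = -2.875%, loss ≈ 15230 × 2.875/100 ≈ 438.
Year 2023: gap = -2.3 × (9.55 - 4.75) = -11.04%, loss ≈ 15230 × 11.04/100 ≈ 1681.
Year 2024: gap = -2.3 × (5.64 - 4.75) = -2.047%, loss ≈ 15230 × 2.047/100 ≈ 312.
Year 2025: gap = -2.3 × (6.93 - 4.75) = -5.014%, loss ≈ 15230 × 5.014/100 ≈ 764.
Year 2026: gap = -2.3 × (6.95 - 4.75) = -5.06%, loss ≈ 15230 × 5.06/100 ≈ 771.
Total lost output = 438 + 1681 + 312 + 764 + 771 = 3966 billion.

$3,966 billion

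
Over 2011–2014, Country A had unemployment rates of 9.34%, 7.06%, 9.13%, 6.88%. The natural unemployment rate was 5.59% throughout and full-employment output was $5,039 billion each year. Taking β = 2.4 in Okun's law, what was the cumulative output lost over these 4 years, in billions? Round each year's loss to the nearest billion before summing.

$1,216 billion

Year 2011: gap = -2.4 × (9.34 - 5.59) = -9%, loss ≈ 5039 × 9/100 ≈ 454.
Year 2012: gap = -2.4 × (7.06 - 5.59) = -3.528%, loss ≈ 5039 × 3.528/100 ≈ 178.
Year 2013: gap = -2.4 × (9.13 - 5.59) = -8.496%, loss ≈ 5039 × 8.496/100 ≈ 428.
Year 2014: gap = -2.4 × (6.88 - 5.59) = -3.096%, loss ≈ 5039 × 3.096/100 ≈ 156.
Total lost output = 454 + 178 + 428 + 156 = 1216 billion.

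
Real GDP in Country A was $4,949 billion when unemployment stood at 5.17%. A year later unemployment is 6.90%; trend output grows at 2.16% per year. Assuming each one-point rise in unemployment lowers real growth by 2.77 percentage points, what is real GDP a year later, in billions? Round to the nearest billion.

Δu = 6.9 - 5.17 = 1.73 points.
Okun's law (growth form): g_Y = g_Y* - β × Δu = 2.16 - 2.77 × (1.73) = 2.16 - 4.7921 = -2.6321%.
Real GDP in the next year = 4949 × (1 - 2.6321/100) = 4949 × 0.973679 ≈ 4819 billion.

$4,819 billion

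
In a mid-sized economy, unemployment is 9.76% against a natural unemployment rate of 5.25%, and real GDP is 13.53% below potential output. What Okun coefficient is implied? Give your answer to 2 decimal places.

β ≈ 3.00

Okun's law: output gap = -β × (u - u*).
-13.53 = -β × (9.76 - 5.25) = -β × 4.51, so β = 13.53/4.51 = 3.00.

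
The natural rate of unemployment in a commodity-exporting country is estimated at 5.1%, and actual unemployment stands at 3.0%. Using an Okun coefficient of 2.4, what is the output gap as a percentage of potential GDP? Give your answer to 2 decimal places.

5.04%

The unemployment gap is 3 - 5.1 = -2.1 percentage points.
Okun's law gives an output gap of -2.4 × (-2.1) = 5.04%, i.e. 5.04% above potential.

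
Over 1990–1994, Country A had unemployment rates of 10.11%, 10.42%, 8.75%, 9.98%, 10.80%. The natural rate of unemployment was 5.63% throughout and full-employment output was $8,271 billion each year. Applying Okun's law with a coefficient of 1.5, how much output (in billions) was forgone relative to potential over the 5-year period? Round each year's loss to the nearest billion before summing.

Year 1990: gap = -1.5 × (10.11 - 5.63) = -6.72%, loss ≈ 8271 × 6.72/100 ≈ 556.
Year 1991: gap = -1.5 × (10.42 - 5.63) = -7.185%, loss ≈ 8271 × 7.185/100 ≈ 594.
Year 1992: gap = -1.5 × (8.75 - 5.63) = -4.68%, loss ≈ 8271 × 4.68/100 ≈ 387.
Year 1993: gap = -1.5 × (9.98 - 5.63) = -6.525%, loss ≈ 8271 × 6.525/100 ≈ 540.
Year 1994: gap = -1.5 × (10.8 - 5.63) = -7.755%, loss ≈ 8271 × 7.755/100 ≈ 641.
Total lost output = 556 + 594 + 387 + 540 + 641 = 2718 billion.

$2,718 billion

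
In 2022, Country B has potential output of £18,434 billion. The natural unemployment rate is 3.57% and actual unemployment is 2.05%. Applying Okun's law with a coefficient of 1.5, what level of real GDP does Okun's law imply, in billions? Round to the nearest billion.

£18,854 billion

Unemployment gap = 2.05 - 3.57 = -1.52 points, so the output gap is -1.5 × (-1.52) = 2.28%.
Actual GDP = 18434 × (1 + 2.28/100) = 18434 × 1.0228 ≈ 18854 billion.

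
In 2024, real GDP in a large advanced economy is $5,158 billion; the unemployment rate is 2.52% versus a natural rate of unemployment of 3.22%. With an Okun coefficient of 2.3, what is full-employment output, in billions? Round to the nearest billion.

$5,076 billion

Unemployment gap = 2.52 - 3.22 = -0.7 points, so output gap = -2.3 × (-0.7) = 1.61%.
Since Y = Y* × (1 + gap/100), Y* = 5158/1.0161 ≈ 5076 billion.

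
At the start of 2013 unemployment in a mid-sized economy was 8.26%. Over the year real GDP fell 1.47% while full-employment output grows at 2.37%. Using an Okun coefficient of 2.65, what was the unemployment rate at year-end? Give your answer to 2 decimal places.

Growth-rate Okun's law: g_Y = g_Y* - β × Δu, so Δu = (g_Y* - g_Y)/β.
Δu = (2.37 + 1.47)/2.65 = 3.84/2.65 = 1.45 percentage points.
Year-end unemployment = 8.26 + 1.45 = 9.71%.

9.71%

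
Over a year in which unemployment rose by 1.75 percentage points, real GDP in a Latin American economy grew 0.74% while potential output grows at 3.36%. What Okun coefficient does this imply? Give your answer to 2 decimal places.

β ≈ 1.50

Growth form: g_Y = g_Y* - β × Δu, so β = (g_Y* - g_Y)/Δu.
β = (3.36 - 0.74)/1.75 = 2.62/1.75 = 1.50.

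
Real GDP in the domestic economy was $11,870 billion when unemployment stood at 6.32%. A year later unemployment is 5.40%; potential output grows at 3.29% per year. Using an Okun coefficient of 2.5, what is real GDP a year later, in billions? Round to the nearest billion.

$12,534 billion

Δu = 5.4 - 6.32 = -0.92 points.
Okun's law (growth form): g_Y = g_Y* - β × Δu = 3.29 - 2.5 × (-0.92) = 3.29 + 2.3 = 5.59%.
Real GDP in the next year = 11870 × (1 + 5.59/100) = 11870 × 1.0559 ≈ 12534 billion.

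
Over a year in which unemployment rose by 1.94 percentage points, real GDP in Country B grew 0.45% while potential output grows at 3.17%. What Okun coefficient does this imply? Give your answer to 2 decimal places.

β ≈ 1.40

Growth form: g_Y = g_Y* - β × Δu, so β = (g_Y* - g_Y)/Δu.
β = (3.17 - 0.45)/1.94 = 2.72/1.94 = 1.40.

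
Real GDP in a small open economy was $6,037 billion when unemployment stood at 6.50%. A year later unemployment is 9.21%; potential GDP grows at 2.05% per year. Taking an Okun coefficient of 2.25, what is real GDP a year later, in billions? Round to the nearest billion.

$5,793 billion

Δu = 9.21 - 6.5 = 2.71 points.
Okun's law (growth form): g_Y = g_Y* - β × Δu = 2.05 - 2.25 × (2.71) = 2.05 - 6.0975 = -4.0475%.
Real GDP in the next year = 6037 × (1 - 4.0475/100) = 6037 × 0.959525 ≈ 5793 billion.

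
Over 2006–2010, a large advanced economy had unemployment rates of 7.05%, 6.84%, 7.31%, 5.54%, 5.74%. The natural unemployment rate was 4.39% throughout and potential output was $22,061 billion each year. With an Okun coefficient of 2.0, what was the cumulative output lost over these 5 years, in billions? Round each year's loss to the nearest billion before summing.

Year 2006: gap = -2.0 × (7.05 - 4.39) = -5.32%, loss ≈ 22061 × 5.32/100 ≈ 1174.
Year 2007: gap = -2.0 × (6.84 - 4.39) = -4.9%, loss ≈ 22061 × 4.9/100 ≈ 1081.
Year 2008: gap = -2.0 × (7.31 - 4.39) = -5.84%, loss ≈ 22061 × 5.84/100 ≈ 1288.
Year 2009: gap = -2.0 × (5.54 - 4.39) = -2.3%, loss ≈ 22061 × 2.3/100 ≈ 507.
Year 2010: gap = -2.0 × (5.74 - 4.39) = -2.7%, loss ≈ 22061 × 2.7/100 ≈ 596.
Total lost output = 1174 + 1081 + 1288 + 507 + 596 = 4646 billion.

$4,646 billion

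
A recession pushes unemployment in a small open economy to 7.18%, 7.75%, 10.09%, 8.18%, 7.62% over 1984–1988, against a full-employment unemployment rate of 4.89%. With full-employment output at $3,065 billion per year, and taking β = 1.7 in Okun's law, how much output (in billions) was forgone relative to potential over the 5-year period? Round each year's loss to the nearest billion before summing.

$852 billion

Year 1984: gap = -1.7 × (7.18 - 4.89) = -3.893%, loss ≈ 3065 × 3.893/100 ≈ 119.
Year 1985: gap = -1.7 × (7.75 - 4.89) = -4.862%, loss ≈ 3065 × 4.862/100 ≈ 149.
Year 1986: gap = -1.7 × (10.09 - 4.89) = -8.84%, loss ≈ 3065 × 8.84/100 ≈ 271.
Year 1987: gap = -1.7 × (8.18 - 4.89) = -5.593%, loss ≈ 3065 × 5.593/100 ≈ 171.
Year 1988: gap = -1.7 × (7.62 - 4.89) = -4.641%, loss ≈ 3065 × 4.641/100 ≈ 142.
Total lost output = 119 + 149 + 271 + 171 + 142 = 852 billion.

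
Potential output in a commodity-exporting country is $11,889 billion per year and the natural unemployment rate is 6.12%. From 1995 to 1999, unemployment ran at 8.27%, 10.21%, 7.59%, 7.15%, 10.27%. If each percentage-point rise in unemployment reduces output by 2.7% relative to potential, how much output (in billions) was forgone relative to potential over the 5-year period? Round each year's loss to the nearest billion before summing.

Year 1995: gap = -2.7 × (8.27 - 6.12) = -5.805%, loss ≈ 11889 × 5.805/100 ≈ 690.
Year 1996: gap = -2.7 × (10.21 - 6.12) = -11.043%, loss ≈ 11889 × 11.043/100 ≈ 1313.
Year 1997: gap = -2.7 × (7.59 - 6.12) = -3.969%, loss ≈ 11889 × 3.969/100 ≈ 472.
Year 1998: gap = -2.7 × (7.15 - 6.12) = -2.781%, loss ≈ 11889 × 2.781/100 ≈ 331.
Year 1999: gap = -2.7 × (10.27 - 6.12) = -11.205%, loss ≈ 11889 × 11.205/100 ≈ 1332.
Total lost output = 690 + 1313 + 472 + 331 + 1332 = 4138 billion.

$4,138 billion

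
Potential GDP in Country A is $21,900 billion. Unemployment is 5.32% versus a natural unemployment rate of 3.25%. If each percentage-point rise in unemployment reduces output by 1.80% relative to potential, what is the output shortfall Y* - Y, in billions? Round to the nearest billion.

Output gap = -1.80 × (5.32 - 3.25) = -1.8 × 2.07 = -3.726%.
Actual GDP ≈ 21900 × 0.96274 ≈ 21084 billion, so the shortfall is 21900 - 21084 = 816 billion.

$816 billion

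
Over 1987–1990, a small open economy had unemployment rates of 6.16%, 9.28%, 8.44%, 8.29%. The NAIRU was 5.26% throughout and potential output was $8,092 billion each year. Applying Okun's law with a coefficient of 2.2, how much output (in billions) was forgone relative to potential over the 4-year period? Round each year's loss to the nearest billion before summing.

Year 1987: gap = -2.2 × (6.16 - 5.26) = -1.98%, loss ≈ 8092 × 1.98/100 ≈ 160.
Year 1988: gap = -2.2 × (9.28 - 5.26) = -8.844%, loss ≈ 8092 × 8.844/100 ≈ 716.
Year 1989: gap = -2.2 × (8.44 - 5.26) = -6.996%, loss ≈ 8092 × 6.996/100 ≈ 566.
Year 1990: gap = -2.2 × (8.29 - 5.26) = -6.666%, loss ≈ 8092 × 6.666/100 ≈ 539.
Total lost output = 160 + 716 + 566 + 539 = 1981 billion.

$1,981 billion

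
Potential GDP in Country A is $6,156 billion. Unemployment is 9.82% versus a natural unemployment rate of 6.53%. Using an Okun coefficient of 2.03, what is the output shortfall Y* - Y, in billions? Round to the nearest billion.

$411 billion

Output gap = -2.03 × (9.82 - 6.53) = -2.03 × 3.29 = -6.6787%.
Actual GDP ≈ 6156 × 0.933213 ≈ 5745 billion, so the shortfall is 6156 - 5745 = 411 billion.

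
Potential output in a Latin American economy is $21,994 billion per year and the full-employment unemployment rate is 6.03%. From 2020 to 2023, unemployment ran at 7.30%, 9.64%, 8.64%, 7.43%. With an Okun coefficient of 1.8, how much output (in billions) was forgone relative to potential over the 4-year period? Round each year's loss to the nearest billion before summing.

$3,519 billion

Year 2020: gap = -1.8 × (7.3 - 6.03) = -2.286%, loss ≈ 21994 × 2.286/100 ≈ 503.
Year 2021: gap = -1.8 × (9.64 - 6.03) = -6.498%, loss ≈ 21994 × 6.498/100 ≈ 1429.
Year 2022: gap = -1.8 × (8.64 - 6.03) = -4.698%, loss ≈ 21994 × 4.698/100 ≈ 1033.
Year 2023: gap = -1.8 × (7.43 - 6.03) = -2.52%, loss ≈ 21994 × 2.52/100 ≈ 554.
Total lost output = 503 + 1429 + 1033 + 554 = 3519 billion.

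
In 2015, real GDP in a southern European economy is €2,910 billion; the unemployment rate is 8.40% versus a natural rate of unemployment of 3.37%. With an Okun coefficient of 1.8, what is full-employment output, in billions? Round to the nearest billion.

Unemployment gap = 8.4 - 3.37 = 5.03 points, so output gap = -1.8 × 5.03 = -9.054%.
Since Y = Y* × (1 + gap/100), Y* = 2910/0.90946 ≈ 3200 billion.

€3,200 billion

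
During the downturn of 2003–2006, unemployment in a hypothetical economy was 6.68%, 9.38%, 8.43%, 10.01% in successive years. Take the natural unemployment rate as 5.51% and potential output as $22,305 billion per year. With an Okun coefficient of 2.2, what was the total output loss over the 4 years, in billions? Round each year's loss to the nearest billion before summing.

Year 2003: gap = -2.2 × (6.68 - 5.51) = -2.574%, loss ≈ 22305 × 2.574/100 ≈ 574.
Year 2004: gap = -2.2 × (9.38 - 5.51) = -8.514%, loss ≈ 22305 × 8.514/100 ≈ 1899.
Year 2005: gap = -2.2 × (8.43 - 5.51) = -6.424%, loss ≈ 22305 × 6.424/100 ≈ 1433.
Year 2006: gap = -2.2 × (10.01 - 5.51) = -9.9%, loss ≈ 22305 × 9.9/100 ≈ 2208.
Total lost output = 574 + 1899 + 1433 + 2208 = 6114 billion.

$6,114 billion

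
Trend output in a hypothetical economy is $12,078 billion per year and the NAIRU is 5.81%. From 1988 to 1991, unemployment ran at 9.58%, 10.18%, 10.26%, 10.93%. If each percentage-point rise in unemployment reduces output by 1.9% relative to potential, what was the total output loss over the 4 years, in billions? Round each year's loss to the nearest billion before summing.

$4,064 billion

Year 1988: gap = -1.9 × (9.58 - 5.81) = -7.163%, loss ≈ 12078 × 7.163/100 ≈ 865.
Year 1989: gap = -1.9 × (10.18 - 5.81) = -8.303%, loss ≈ 12078 × 8.303/100 ≈ 1003.
Year 1990: gap = -1.9 × (10.26 - 5.81) = -8.455%, loss ≈ 12078 × 8.455/100 ≈ 1021.
Year 1991: gap = -1.9 × (10.93 - 5.81) = -9.728%, loss ≈ 12078 × 9.728/100 ≈ 1175.
Total lost output = 865 + 1003 + 1021 + 1175 = 4064 billion.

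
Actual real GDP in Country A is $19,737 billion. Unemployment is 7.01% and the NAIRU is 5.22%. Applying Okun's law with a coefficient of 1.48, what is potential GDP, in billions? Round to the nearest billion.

$20,274 billion

Unemployment gap = 7.01 - 5.22 = 1.79 points, so output gap = -1.48 × 1.79 = -2.6492%.
Since Y = Y* × (1 + gap/100), Y* = 19737/0.973508 ≈ 20274 billion.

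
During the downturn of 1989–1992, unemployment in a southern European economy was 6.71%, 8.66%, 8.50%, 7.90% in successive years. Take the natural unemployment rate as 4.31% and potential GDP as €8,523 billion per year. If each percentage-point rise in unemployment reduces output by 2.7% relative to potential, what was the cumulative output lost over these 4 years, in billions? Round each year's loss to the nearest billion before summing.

€3,343 billion

Year 1989: gap = -2.7 × (6.71 - 4.31) = -6.48%, loss ≈ 8523 × 6.48/100 ≈ 552.
Year 1990: gap = -2.7 × (8.66 - 4.31) = -11.745%, loss ≈ 8523 × 11.745/100 ≈ 1001.
Year 1991: gap = -2.7 × (8.5 - 4.31) = -11.313%, loss ≈ 8523 × 11.313/100 ≈ 964.
Year 1992: gap = -2.7 × (7.9 - 4.31) = -9.693%, loss ≈ 8523 × 9.693/100 ≈ 826.
Total lost output = 552 + 1001 + 964 + 826 = 3343 billion.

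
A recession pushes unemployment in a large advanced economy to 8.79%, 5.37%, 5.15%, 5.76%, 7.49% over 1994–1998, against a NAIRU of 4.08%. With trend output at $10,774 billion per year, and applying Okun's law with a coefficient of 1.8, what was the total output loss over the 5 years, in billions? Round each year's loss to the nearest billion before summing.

Year 1994: gap = -1.8 × (8.79 - 4.08) = -8.478%, loss ≈ 10774 × 8.478/100 ≈ 913.
Year 1995: gap = -1.8 × (5.37 - 4.08) = -2.322%, loss ≈ 10774 × 2.322/100 ≈ 250.
Year 1996: gap = -1.8 × (5.15 - 4.08) = -1.926%, loss ≈ 10774 × 1.926/100 ≈ 208.
Year 1997: gap = -1.8 × (5.76 - 4.08) = -3.024%, loss ≈ 10774 × 3.024/100 ≈ 326.
Year 1998: gap = -1.8 × (7.49 - 4.08) = -6.138%, loss ≈ 10774 × 6.138/100 ≈ 661.
Total lost output = 913 + 250 + 208 + 326 + 661 = 2358 billion.

$2,358 billion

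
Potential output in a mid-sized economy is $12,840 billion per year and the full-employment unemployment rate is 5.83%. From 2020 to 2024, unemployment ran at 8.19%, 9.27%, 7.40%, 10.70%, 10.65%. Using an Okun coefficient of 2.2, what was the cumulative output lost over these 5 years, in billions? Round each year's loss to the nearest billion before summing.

$4,820 billion

Year 2020: gap = -2.2 × (8.19 - 5.83) = -5.192%, loss ≈ 12840 × 5.192/100 ≈ 667.
Year 2021: gap = -2.2 × (9.27 - 5.83) = -7.568%, loss ≈ 12840 × 7.568/100 ≈ 972.
Year 2022: gap = -2.2 × (7.4 - 5.83) = -3.454%, loss ≈ 12840 × 3.454/100 ≈ 443.
Year 2023: gap = -2.2 × (10.7 - 5.83) = -10.714%, loss ≈ 12840 × 10.714/100 ≈ 1376.
Year 2024: gap = -2.2 × (10.65 - 5.83) = -10.604%, loss ≈ 12840 × 10.604/100 ≈ 1362.
Total lost output = 667 + 972 + 443 + 1376 + 1362 = 4820 billion.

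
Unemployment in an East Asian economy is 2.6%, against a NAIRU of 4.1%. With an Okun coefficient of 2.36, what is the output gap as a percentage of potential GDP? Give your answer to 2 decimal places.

The unemployment gap is 2.6 - 4.1 = -1.5 percentage points.
Okun's law gives an output gap of -2.36 × (-1.5) = 3.54%, i.e. 3.54% above potential.

3.54%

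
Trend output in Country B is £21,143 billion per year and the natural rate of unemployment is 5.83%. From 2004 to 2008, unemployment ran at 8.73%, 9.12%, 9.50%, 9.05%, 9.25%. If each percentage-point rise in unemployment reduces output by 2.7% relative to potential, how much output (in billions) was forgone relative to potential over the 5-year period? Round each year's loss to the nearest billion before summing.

Year 2004: gap = -2.7 × (8.73 - 5.83) = -7.83%, loss ≈ 21143 × 7.83/100 ≈ 1655.
Year 2005: gap = -2.7 × (9.12 - 5.83) = -8.883%, loss ≈ 21143 × 8.883/100 ≈ 1878.
Year 2006: gap = -2.7 × (9.5 - 5.83) = -9.909%, loss ≈ 21143 × 9.909/100 ≈ 2095.
Year 2007: gap = -2.7 × (9.05 - 5.83) = -8.694%, loss ≈ 21143 × 8.694/100 ≈ 1838.
Year 2008: gap = -2.7 × (9.25 - 5.83) = -9.234%, loss ≈ 21143 × 9.234/100 ≈ 1952.
Total lost output = 1655 + 1878 + 2095 + 1838 + 1952 = 9418 billion.

£9,418 billion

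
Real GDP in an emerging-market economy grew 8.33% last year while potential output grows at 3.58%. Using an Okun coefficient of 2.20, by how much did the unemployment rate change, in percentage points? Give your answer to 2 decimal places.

-2.16 percentage points

Growth-rate Okun's law: g_Y = g_Y* - β × Δu, so Δu = (g_Y* - g_Y)/β.
Δu = (3.58 - 8.33)/2.20 = -4.75/2.20 = -2.16 percentage points.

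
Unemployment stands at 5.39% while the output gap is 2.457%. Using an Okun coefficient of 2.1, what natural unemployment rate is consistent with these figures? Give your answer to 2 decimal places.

6.56%

From Okun's law, u - u* = -(output gap)/β = -(2.457)/2.1 = -1.17 points.
So u* = 5.39 + 1.17 = 6.56%.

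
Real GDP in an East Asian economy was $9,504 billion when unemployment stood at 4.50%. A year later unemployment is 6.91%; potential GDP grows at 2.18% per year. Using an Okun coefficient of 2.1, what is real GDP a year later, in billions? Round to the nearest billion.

$9,230 billion

Δu = 6.91 - 4.5 = 2.41 points.
Okun's law (growth form): g_Y = g_Y* - β × Δu = 2.18 - 2.1 × (2.41) = 2.18 - 5.061 = -2.881%.
Real GDP in the next year = 9504 × (1 - 2.881/100) = 9504 × 0.97119 ≈ 9230 billion.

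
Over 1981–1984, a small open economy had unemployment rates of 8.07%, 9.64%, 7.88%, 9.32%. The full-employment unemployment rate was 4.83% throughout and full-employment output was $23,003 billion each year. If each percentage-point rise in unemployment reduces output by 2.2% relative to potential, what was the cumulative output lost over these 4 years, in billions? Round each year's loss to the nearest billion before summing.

$7,890 billion

Year 1981: gap = -2.2 × (8.07 - 4.83) = -7.128%, loss ≈ 23003 × 7.128/100 ≈ 1640.
Year 1982: gap = -2.2 × (9.64 - 4.83) = -10.582%, loss ≈ 23003 × 10.582/100 ≈ 2434.
Year 1983: gap = -2.2 × (7.88 - 4.83) = -6.71%, loss ≈ 23003 × 6.71/100 ≈ 1544.
Year 1984: gap = -2.2 × (9.32 - 4.83) = -9.878%, loss ≈ 23003 × 9.878/100 ≈ 2272.
Total lost output = 1640 + 2434 + 1544 + 2272 = 7890 billion.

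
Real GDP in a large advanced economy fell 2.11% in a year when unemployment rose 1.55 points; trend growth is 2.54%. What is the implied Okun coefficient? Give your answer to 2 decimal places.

Growth form: g_Y = g_Y* - β × Δu, so β = (g_Y* - g_Y)/Δu.
β = (2.54 + 2.11)/1.55 = 4.65/1.55 = 3.00.

β ≈ 3.00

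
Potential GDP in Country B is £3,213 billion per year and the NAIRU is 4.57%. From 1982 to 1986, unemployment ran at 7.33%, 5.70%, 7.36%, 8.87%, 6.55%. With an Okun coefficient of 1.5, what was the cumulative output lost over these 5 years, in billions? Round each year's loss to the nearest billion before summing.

£623 billion

Year 1982: gap = -1.5 × (7.33 - 4.57) = -4.14%, loss ≈ 3213 × 4.14/100 ≈ 133.
Year 1983: gap = -1.5 × (5.7 - 4.57) = -1.695%, loss ≈ 3213 × 1.695/100 ≈ 54.
Year 1984: gap = -1.5 × (7.36 - 4.57) = -4.185%, loss ≈ 3213 × 4.185/100 ≈ 134.
Year 1985: gap = -1.5 × (8.87 - 4.57) = -6.45%, loss ≈ 3213 × 6.45/100 ≈ 207.
Year 1986: gap = -1.5 × (6.55 - 4.57) = -2.97%, loss ≈ 3213 × 2.97/100 ≈ 95.
Total lost output = 133 + 54 + 134 + 207 + 95 = 623 billion.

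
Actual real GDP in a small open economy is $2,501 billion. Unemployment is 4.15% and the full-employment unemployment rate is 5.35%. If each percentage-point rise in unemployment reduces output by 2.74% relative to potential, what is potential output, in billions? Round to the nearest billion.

$2,421 billion

Unemployment gap = 4.15 - 5.35 = -1.2 points, so output gap = -2.74 × (-1.2) = 3.288%.
Since Y = Y* × (1 + gap/100), Y* = 2501/1.03288 ≈ 2421 billion.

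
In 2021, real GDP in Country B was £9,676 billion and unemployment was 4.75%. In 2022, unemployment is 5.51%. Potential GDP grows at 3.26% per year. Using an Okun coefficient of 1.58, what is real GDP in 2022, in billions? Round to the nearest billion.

£9,875 billion

Δu = 5.51 - 4.75 = 0.76 points.
Okun's law (growth form): g_Y = g_Y* - β × Δu = 3.26 - 1.58 × (0.76) = 3.26 - 1.2008 = 2.0592%.
Real GDP in the next year = 9676 × (1 + 2.0592/100) = 9676 × 1.020592 ≈ 9875 billion.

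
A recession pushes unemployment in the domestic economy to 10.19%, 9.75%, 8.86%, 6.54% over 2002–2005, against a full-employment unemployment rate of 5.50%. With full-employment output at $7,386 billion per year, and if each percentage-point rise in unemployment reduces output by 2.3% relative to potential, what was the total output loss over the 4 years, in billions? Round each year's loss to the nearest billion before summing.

Year 2002: gap = -2.3 × (10.19 - 5.5) = -10.787%, loss ≈ 7386 × 10.787/100 ≈ 797.
Year 2003: gap = -2.3 × (9.75 - 5.5) = -9.775%, loss ≈ 7386 × 9.775/100 ≈ 722.
Year 2004: gap = -2.3 × (8.86 - 5.5) = -7.728%, loss ≈ 7386 × 7.728/100 ≈ 571.
Year 2005: gap = -2.3 × (6.54 - 5.5) = -2.392%, loss ≈ 7386 × 2.392/100 ≈ 177.
Total lost output = 797 + 722 + 571 + 177 = 2267 billion.

$2,267 billion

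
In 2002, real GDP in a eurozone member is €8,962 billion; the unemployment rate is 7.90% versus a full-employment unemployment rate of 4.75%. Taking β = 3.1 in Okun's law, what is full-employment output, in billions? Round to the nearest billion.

€9,932 billion

Unemployment gap = 7.9 - 4.75 = 3.15 points, so output gap = -3.1 × 3.15 = -9.765%.
Since Y = Y* × (1 + gap/100), Y* = 8962/0.90235 ≈ 9932 billion.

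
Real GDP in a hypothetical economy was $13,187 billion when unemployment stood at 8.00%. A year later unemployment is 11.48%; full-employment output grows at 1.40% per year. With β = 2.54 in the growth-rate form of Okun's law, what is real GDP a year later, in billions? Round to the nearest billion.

Δu = 11.48 - 8 = 3.48 points.
Okun's law (growth form): g_Y = g_Y* - β × Δu = 1.40 - 2.54 × (3.48) = 1.4 - 8.8392 = -7.4392%.
Real GDP in the next year = 13187 × (1 - 7.4392/100) = 13187 × 0.925608 ≈ 12206 billion.

$12,206 billion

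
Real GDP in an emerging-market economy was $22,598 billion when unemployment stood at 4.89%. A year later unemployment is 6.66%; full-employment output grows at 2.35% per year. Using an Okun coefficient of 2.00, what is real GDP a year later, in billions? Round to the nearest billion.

$22,329 billion

Δu = 6.66 - 4.89 = 1.77 points.
Okun's law (growth form): g_Y = g_Y* - β × Δu = 2.35 - 2.00 × (1.77) = 2.35 - 3.54 = -1.19%.
Real GDP in the next year = 22598 × (1 - 1.19/100) = 22598 × 0.9881 ≈ 22329 billion.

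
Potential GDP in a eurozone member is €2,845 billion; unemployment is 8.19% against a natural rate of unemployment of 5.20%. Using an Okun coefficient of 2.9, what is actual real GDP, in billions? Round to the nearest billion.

€2,598 billion

Unemployment gap = 8.19 - 5.2 = 2.99 points, so the output gap is -2.9 × 2.99 = -8.671%.
Actual GDP = 2845 × (1 - 8.671/100) = 2845 × 0.91329 ≈ 2598 billion.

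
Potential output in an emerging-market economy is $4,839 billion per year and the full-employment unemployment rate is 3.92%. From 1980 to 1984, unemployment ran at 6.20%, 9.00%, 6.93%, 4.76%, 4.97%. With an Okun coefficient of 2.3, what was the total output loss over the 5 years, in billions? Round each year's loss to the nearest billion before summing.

$1,364 billion

Year 1980: gap = -2.3 × (6.2 - 3.92) = -5.244%, loss ≈ 4839 × 5.244/100 ≈ 254.
Year 1981: gap = -2.3 × (9 - 3.92) = -11.684%, loss ≈ 4839 × 11.684/100 ≈ 565.
Year 1982: gap = -2.3 × (6.93 - 3.92) = -6.923%, loss ≈ 4839 × 6.923/100 ≈ 335.
Year 1983: gap = -2.3 × (4.76 - 3.92) = -1.932%, loss ≈ 4839 × 1.932/100 ≈ 93.
Year 1984: gap = -2.3 × (4.97 - 3.92) = -2.415%, loss ≈ 4839 × 2.415/100 ≈ 117.
Total lost output = 254 + 565 + 335 + 93 + 117 = 1364 billion.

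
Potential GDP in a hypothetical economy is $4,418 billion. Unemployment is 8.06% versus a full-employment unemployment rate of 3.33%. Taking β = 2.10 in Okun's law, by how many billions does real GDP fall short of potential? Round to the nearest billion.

Output gap = -2.10 × (8.06 - 3.33) = -2.1 × 4.73 = -9.933%.
Actual GDP ≈ 4418 × 0.90067 ≈ 3979 billion, so the shortfall is 4418 - 3979 = 439 billion.

$439 billion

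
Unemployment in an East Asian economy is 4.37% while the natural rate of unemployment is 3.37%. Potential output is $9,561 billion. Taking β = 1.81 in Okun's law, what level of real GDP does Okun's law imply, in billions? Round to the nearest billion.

$9,388 billion

Unemployment gap = 4.37 - 3.37 = 1 point, so the output gap is -1.81 × 1 = -1.81%.
Actual GDP = 9561 × (1 - 1.81/100) = 9561 × 0.9819 ≈ 9388 billion.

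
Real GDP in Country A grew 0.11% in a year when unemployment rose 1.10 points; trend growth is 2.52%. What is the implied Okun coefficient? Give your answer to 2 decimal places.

β ≈ 2.19

Growth form: g_Y = g_Y* - β × Δu, so β = (g_Y* - g_Y)/Δu.
β = (2.52 - 0.11)/1.10 = 2.41/1.10 = 2.19.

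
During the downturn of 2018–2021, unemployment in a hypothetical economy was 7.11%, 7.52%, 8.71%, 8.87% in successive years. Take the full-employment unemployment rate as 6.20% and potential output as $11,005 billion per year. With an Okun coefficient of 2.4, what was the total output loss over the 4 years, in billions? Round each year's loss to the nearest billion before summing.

Year 2018: gap = -2.4 × (7.11 - 6.2) = -2.184%, loss ≈ 11005 × 2.184/100 ≈ 240.
Year 2019: gap = -2.4 × (7.52 - 6.2) = -3.168%, loss ≈ 11005 × 3.168/100 ≈ 349.
Year 2020: gap = -2.4 × (8.71 - 6.2) = -6.024%, loss ≈ 11005 × 6.024/100 ≈ 663.
Year 2021: gap = -2.4 × (8.87 - 6.2) = -6.408%, loss ≈ 11005 × 6.408/100 ≈ 705.
Total lost output = 240 + 349 + 663 + 705 = 1957 billion.

$1,957 billion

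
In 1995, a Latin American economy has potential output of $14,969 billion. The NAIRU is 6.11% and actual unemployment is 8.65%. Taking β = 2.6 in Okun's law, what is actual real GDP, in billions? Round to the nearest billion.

$13,980 billion

Unemployment gap = 8.65 - 6.11 = 2.54 points, so the output gap is -2.6 × 2.54 = -6.604%.
Actual GDP = 14969 × (1 - 6.604/100) = 14969 × 0.93396 ≈ 13980 billion.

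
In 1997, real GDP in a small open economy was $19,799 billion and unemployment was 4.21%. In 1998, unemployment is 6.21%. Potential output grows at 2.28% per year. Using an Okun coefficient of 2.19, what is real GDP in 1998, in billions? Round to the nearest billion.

Δu = 6.21 - 4.21 = 2 points.
Okun's law (growth form): g_Y = g_Y* - β × Δu = 2.28 - 2.19 × (2.00) = 2.28 - 4.38 = -2.1%.
Real GDP in the next year = 19799 × (1 - 2.1/100) = 19799 × 0.979 ≈ 19383 billion.

$19,383 billion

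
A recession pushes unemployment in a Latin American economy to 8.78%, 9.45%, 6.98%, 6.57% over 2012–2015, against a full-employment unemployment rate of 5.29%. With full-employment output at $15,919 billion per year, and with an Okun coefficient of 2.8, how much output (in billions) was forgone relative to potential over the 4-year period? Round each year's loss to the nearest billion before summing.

Year 2012: gap = -2.8 × (8.78 - 5.29) = -9.772%, loss ≈ 15919 × 9.772/100 ≈ 1556.
Year 2013: gap = -2.8 × (9.45 - 5.29) = -11.648%, loss ≈ 15919 × 11.648/100 ≈ 1854.
Year 2014: gap = -2.8 × (6.98 - 5.29) = -4.732%, loss ≈ 15919 × 4.732/100 ≈ 753.
Year 2015: gap = -2.8 × (6.57 - 5.29) = -3.584%, loss ≈ 15919 × 3.584/100 ≈ 571.
Total lost output = 1556 + 1854 + 753 + 571 = 4734 billion.

$4,734 billion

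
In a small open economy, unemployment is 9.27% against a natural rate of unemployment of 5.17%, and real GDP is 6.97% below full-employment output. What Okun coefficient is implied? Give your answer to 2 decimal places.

β ≈ 1.70

Okun's law: output gap = -β × (u - u*).
-6.97 = -β × (9.27 - 5.17) = -β × 4.1, so β = 6.97/4.1 = 1.70.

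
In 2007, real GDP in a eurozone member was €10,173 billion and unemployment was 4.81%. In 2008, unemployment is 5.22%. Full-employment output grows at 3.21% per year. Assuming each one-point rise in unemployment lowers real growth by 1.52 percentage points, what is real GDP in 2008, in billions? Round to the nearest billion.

€10,436 billion

Δu = 5.22 - 4.81 = 0.41 points.
Okun's law (growth form): g_Y = g_Y* - β × Δu = 3.21 - 1.52 × (0.41) = 3.21 - 0.6232 = 2.5868%.
Real GDP in the next year = 10173 × (1 + 2.5868/100) = 10173 × 1.025868 ≈ 10436 billion.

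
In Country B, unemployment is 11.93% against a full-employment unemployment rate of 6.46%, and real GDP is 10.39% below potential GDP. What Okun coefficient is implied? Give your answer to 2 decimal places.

β ≈ 1.90

Okun's law: output gap = -β × (u - u*).
-10.39 = -β × (11.93 - 6.46) = -β × 5.47, so β = 10.39/5.47 = 1.90.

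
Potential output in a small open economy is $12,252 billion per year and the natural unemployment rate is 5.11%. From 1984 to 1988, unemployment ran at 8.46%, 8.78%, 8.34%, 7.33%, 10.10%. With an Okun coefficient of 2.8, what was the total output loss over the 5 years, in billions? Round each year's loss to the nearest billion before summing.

$5,990 billion

Year 1984: gap = -2.8 × (8.46 - 5.11) = -9.38%, loss ≈ 12252 × 9.38/100 ≈ 1149.
Year 1985: gap = -2.8 × (8.78 - 5.11) = -10.276%, loss ≈ 12252 × 10.276/100 ≈ 1259.
Year 1986: gap = -2.8 × (8.34 - 5.11) = -9.044%, loss ≈ 12252 × 9.044/100 ≈ 1108.
Year 1987: gap = -2.8 × (7.33 - 5.11) = -6.216%, loss ≈ 12252 × 6.216/100 ≈ 762.
Year 1988: gap = -2.8 × (10.1 - 5.11) = -13.972%, loss ≈ 12252 × 13.972/100 ≈ 1712.
Total lost output = 1149 + 1259 + 1108 + 762 + 1712 = 5990 billion.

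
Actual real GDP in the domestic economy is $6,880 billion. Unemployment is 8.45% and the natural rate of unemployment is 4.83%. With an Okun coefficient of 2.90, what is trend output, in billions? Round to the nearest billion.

$7,687 billion

Unemployment gap = 8.45 - 4.83 = 3.62 points, so output gap = -2.9 × 3.62 = -10.498%.
Since Y = Y* × (1 + gap/100), Y* = 6880/0.89502 ≈ 7687 billion.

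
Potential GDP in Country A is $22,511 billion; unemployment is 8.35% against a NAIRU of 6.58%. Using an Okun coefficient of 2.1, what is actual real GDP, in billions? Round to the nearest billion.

$21,674 billion

Unemployment gap = 8.35 - 6.58 = 1.77 points, so the output gap is -2.1 × 1.77 = -3.717%.
Actual GDP = 22511 × (1 - 3.717/100) = 22511 × 0.96283 ≈ 21674 billion.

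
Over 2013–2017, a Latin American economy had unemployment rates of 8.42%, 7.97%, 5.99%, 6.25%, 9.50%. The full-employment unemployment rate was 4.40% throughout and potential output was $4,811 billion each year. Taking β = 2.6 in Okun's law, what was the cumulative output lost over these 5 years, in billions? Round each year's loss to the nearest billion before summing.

Year 2013: gap = -2.6 × (8.42 - 4.4) = -10.452%, loss ≈ 4811 × 10.452/100 ≈ 503.
Year 2014: gap = -2.6 × (7.97 - 4.4) = -9.282%, loss ≈ 4811 × 9.282/100 ≈ 447.
Year 2015: gap = -2.6 × (5.99 - 4.4) = -4.134%, loss ≈ 4811 × 4.134/100 ≈ 199.
Year 2016: gap = -2.6 × (6.25 - 4.4) = -4.81%, loss ≈ 4811 × 4.81/100 ≈ 231.
Year 2017: gap = -2.6 × (9.5 - 4.4) = -13.26%, loss ≈ 4811 × 13.26/100 ≈ 638.
Total lost output = 503 + 447 + 199 + 231 + 638 = 2018 billion.

$2,018 billion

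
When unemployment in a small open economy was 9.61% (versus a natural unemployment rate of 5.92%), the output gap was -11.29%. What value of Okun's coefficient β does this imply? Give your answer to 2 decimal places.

Okun's law: output gap = -β × (u - u*).
-11.29 = -β × (9.61 - 5.92) = -β × 3.69, so β = 11.29/3.69 = 3.06.

β ≈ 3.06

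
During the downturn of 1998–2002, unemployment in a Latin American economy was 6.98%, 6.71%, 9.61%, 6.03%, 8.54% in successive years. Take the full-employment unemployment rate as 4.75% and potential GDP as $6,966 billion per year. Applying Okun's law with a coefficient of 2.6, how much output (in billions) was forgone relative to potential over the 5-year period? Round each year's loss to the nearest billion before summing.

$2,557 billion

Year 1998: gap = -2.6 × (6.98 - 4.75) = -5.798%, loss ≈ 6966 × 5.798/100 ≈ 404.
Year 1999: gap = -2.6 × (6.71 - 4.75) = -5.096%, loss ≈ 6966 × 5.096/100 ≈ 355.
Year 2000: gap = -2.6 × (9.61 - 4.75) = -12.636%, loss ≈ 6966 × 12.636/100 ≈ 880.
Year 2001: gap = -2.6 × (6.03 - 4.75) = -3.328%, loss ≈ 6966 × 3.328/100 ≈ 232.
Year 2002: gap = -2.6 × (8.54 - 4.75) = -9.854%, loss ≈ 6966 × 9.854/100 ≈ 686.
Total lost output = 404 + 355 + 880 + 232 + 686 = 2557 billion.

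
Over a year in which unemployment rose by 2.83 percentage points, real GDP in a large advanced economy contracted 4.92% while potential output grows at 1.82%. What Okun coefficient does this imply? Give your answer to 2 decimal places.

β ≈ 2.38

Growth form: g_Y = g_Y* - β × Δu, so β = (g_Y* - g_Y)/Δu.
β = (1.82 + 4.92)/2.83 = 6.74/2.83 = 2.38.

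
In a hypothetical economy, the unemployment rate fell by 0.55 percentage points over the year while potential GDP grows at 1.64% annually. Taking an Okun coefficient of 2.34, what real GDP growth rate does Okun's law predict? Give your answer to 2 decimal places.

2.93%

Growth-rate Okun's law: g_Y = g_Y* - β × Δu.
g_Y = 1.64 - 2.34 × (-0.55) = 1.64 + 1.287 = 2.927%, i.e. 2.93% to 2 d.p.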